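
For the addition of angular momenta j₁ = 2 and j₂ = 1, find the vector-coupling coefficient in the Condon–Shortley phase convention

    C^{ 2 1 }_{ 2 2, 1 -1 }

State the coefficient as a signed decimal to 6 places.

+√(1/3) = +0.577350

triangle: 1!·3!·1!/6! = 6/720
(j±m)!: 4!·0!·0!·2!·3!·1! = 288
prefactor² = (2J+1)·Δ·N² = 12
  k=0: +1/(0!·1!·0!·0!·3!·1!) = 1/6
Σ = 1/6  ⇒  CG² = 12·1/6² = 1/3
CG = +√(1/3) = +0.577350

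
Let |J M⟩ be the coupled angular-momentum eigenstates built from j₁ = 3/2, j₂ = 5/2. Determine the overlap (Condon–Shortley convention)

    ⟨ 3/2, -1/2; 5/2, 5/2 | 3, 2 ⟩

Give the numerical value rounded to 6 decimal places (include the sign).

j₁+j₂−J=1  J+j₁−j₂=2  J−j₁+j₂=4  j₁+j₂+J+1=8
(j₁±m₁, j₂±m₂, J±M) = (1,2,5,0,5,1)
P² = 240
sum k=1..1:
  [1] −1/24 = -1/24
S = -1/24
C² = P²·S² = 5/12 ; C = -0.645497

−√(5/12) ≈ -0.645497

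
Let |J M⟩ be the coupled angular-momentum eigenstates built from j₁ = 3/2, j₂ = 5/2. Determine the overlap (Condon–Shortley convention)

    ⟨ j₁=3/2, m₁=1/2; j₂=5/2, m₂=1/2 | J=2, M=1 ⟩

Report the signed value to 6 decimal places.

-0.545545  (= −√(25/84))

√[5·2!1!3!/7! · 2!1!3!2!3!1!] = √(12/7)
  +(−1)^0/∏(0,2,1,3,0,0)! = 1/12  (running 1/12)
  +(−1)^1/∏(1,1,0,2,1,1)! = -1/2  (running -5/12)
⟨..|..⟩ = √(12/7)·(-5/12) = -0.545545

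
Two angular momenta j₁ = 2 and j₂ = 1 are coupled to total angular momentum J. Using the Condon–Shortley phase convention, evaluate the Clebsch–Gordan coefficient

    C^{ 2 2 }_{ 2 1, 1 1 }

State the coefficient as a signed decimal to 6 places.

triangle: 1!*3!*1!/6! = 6/720
(j±m)!: 3!*1!*2!*0!*4!*0! = 288
prefactor² = (2J+1)*Δ*N² = 12
  k=1: −1/(1!*0!*0!*1!*3!*0!) = -1/6
Σ = -1/6  ⇒  CG² = 12*(-1/6)² = 1/3
CG = −√(1/3) = -0.577350

−√(1/3) = -0.577350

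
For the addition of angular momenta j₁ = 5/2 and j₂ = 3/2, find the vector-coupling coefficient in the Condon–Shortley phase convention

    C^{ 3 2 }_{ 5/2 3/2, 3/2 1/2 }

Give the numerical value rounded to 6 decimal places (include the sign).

+0.288675  (= +√(1/12))

j₁+j₂−J=1  J+j₁−j₂=4  J−j₁+j₂=2  j₁+j₂+J+1=8
(j₁±m₁, j₂±m₂, J±M) = (4,1,2,1,5,1)
P² = 48
sum k=0..1:
  [0] +1/12 = 1/12
  [1] −1/24 = -1/24
S = 1/24
C² = P²·S² = 1/12 ; C = +0.288675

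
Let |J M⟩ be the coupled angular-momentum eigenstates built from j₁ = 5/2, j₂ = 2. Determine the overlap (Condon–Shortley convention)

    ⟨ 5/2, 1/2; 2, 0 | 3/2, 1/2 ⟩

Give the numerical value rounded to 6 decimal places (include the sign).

triangle: 3!*2!*1!/7! = 12/5040
(j±m)!: 3!*2!*2!*2!*2!*1! = 96
prefactor² = (2J+1)*Δ*N² = 32/35
  k=1: −1/(1!*2!*1!*1!*1!*0!) = -1/2
  k=2: +1/(2!*1!*0!*0!*2!*1!) = 1/4
Σ = -1/4  ⇒  CG² = 32/35*(-1/4)² = 2/35
CG = −√(2/35) = -0.239046

-0.239046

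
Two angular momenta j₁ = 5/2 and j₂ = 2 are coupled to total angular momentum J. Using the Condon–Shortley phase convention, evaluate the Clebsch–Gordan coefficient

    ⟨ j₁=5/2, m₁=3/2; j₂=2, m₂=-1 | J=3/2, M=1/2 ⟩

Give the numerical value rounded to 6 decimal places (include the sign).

−√(2/105) ≈ -0.138013

√[4·3!2!1!/7! · 4!1!1!3!2!1!] = √(96/35)
  +(−1)^0/∏(0,3,1,1,1,0)! = 1/6  (running 1/6)
  +(−1)^1/∏(1,2,0,0,2,1)! = -1/4  (running -1/12)
⟨..|..⟩ = √(96/35)·(-1/12) = -0.138013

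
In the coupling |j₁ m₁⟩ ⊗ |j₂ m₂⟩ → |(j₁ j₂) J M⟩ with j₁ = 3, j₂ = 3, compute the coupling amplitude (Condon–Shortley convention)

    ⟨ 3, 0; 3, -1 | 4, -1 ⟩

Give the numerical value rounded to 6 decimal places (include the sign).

j₁+j₂−J=2  J+j₁−j₂=4  J−j₁+j₂=4  j₁+j₂+J+1=11
(j₁±m₁, j₂±m₂, J±M) = (3,3,2,4,3,5)
P² = 124416/385
sum k=0..2:
  [0] +1/48 = 1/48
  [1] −1/24 = -1/24
  [2] +1/288 = 1/288
S = -5/288
C² = P²·S² = 15/154 ; C = -0.312094

−√(15/154) = -0.312094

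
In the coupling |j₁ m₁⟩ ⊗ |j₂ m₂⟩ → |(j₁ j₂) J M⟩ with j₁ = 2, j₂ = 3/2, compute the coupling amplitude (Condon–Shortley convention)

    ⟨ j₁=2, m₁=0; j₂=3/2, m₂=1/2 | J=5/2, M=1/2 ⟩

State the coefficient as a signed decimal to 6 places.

triangle: 1!*3!*2!/7! = 12/5040
(j±m)!: 2!*2!*2!*1!*3!*2! = 96
prefactor² = (2J+1)*Δ*N² = 48/35
  k=0: +1/(0!*1!*2!*2!*1!*0!) = 1/4
  k=1: −1/(1!*0!*1!*1!*2!*1!) = -1/2
Σ = -1/4  ⇒  CG² = 48/35*(-1/4)² = 3/35
CG = −√(3/35) = -0.292770

-0.292770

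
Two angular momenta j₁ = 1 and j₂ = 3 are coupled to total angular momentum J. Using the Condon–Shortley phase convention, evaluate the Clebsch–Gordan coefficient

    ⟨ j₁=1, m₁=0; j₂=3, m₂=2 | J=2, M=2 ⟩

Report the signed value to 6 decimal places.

triangle: 2!×0!×4!/7! = 48/5040
(j±m)!: 1!×1!×5!×1!×4!×0! = 2880
prefactor² = (2J+1)×Δ×N² = 960/7
  k=1: −1/(1!×1!×0!×4!×0!×0!) = -1/24
Σ = -1/24  ⇒  CG² = 960/7×(-1/24)² = 5/21
CG = −√(5/21) = -0.487950

−√(5/21) ≈ -0.487950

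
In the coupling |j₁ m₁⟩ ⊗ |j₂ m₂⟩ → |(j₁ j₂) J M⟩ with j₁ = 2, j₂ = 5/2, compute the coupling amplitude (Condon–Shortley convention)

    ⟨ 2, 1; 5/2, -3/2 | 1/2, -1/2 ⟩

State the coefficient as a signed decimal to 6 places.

triangle: 4!*0!*1!/6! = 24/720
(j±m)!: 3!*1!*1!*4!*0!*1! = 144
prefactor² = (2J+1)*Δ*N² = 48/5
  k=1: −1/(1!*3!*0!*0!*0!*1!) = -1/6
Σ = -1/6  ⇒  CG² = 48/5*(-1/6)² = 4/15
CG = −√(4/15) = -0.516398

-0.516398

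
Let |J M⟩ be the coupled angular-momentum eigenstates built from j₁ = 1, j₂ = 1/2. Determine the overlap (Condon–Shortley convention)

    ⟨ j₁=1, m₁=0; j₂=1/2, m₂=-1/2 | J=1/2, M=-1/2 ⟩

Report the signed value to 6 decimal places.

√[2·1!1!0!/3! · 1!1!0!1!0!1!] = √(1/3)
  +(−1)^0/∏(0,1,1,0,0,0)! = 1  (running 1)
⟨..|..⟩ = √(1/3)·(1) = +0.577350

+√(1/3) = +0.577350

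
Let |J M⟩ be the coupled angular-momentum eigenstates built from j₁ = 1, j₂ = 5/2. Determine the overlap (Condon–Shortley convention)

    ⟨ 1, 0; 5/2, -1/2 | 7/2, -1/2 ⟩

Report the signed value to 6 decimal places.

√[8·0!2!5!/8! · 1!1!2!3!3!4!] = √(576/7)
  +(−1)^0/∏(0,0,1,2,1,3)! = 1/12  (running 1/12)
⟨..|..⟩ = √(576/7)·(1/12) = +0.755929

+0.755929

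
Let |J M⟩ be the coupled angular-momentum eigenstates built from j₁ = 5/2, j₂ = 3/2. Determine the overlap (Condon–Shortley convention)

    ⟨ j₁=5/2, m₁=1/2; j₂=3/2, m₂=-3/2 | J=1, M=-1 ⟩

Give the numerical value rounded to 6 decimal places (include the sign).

j₁+j₂−J=3  J+j₁−j₂=2  J−j₁+j₂=0  j₁+j₂+J+1=6
(j₁±m₁, j₂±m₂, J±M) = (3,2,0,3,0,2)
P² = 36/5
sum k=0..0:
  [0] +1/12 = 1/12
S = 1/12
C² = P²·S² = 1/20 ; C = +0.223607

+√(1/20) ≈ +0.223607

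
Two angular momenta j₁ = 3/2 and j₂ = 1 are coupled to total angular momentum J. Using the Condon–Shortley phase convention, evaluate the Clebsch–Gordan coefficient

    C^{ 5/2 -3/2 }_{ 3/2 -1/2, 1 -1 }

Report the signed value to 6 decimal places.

+√(3/5) = +0.774597

√[6·0!3!2!/6! · 1!2!0!2!1!4!] = √(48/5)
  +(−1)^0/∏(0,0,2,0,1,2)! = 1/4  (running 1/4)
⟨..|..⟩ = √(48/5)·(1/4) = +0.774597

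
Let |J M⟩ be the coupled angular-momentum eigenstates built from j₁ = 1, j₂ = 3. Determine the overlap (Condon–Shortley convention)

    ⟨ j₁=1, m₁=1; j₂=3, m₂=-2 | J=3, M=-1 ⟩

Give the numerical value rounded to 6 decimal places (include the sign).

+0.645497

triangle: 1!·1!·5!/8! = 120/40320
(j±m)!: 2!·0!·1!·5!·2!·4! = 11520
prefactor² = (2J+1)·Δ·N² = 240
  k=0: +1/(0!·1!·0!·1!·1!·4!) = 1/24
Σ = 1/24  ⇒  CG² = 240·1/24² = 5/12
CG = +√(5/12) = +0.645497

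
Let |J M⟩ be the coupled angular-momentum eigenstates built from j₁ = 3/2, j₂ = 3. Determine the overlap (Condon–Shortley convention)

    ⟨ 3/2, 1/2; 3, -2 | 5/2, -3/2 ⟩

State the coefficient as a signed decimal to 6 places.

+0.267261

j₁+j₂−J=2  J+j₁−j₂=1  J−j₁+j₂=4  j₁+j₂+J+1=8
(j₁±m₁, j₂±m₂, J±M) = (2,1,1,5,1,4)
P² = 288/7
sum k=0..1:
  [0] +1/12 = 1/12
  [1] −1/24 = -1/24
S = 1/24
C² = P²·S² = 1/14 ; C = +0.267261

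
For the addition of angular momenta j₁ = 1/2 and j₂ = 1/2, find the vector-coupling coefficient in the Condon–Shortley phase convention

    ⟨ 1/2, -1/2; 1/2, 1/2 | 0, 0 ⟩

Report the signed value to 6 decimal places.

triangle: 1!×0!×0!/2! = 1/2
(j±m)!: 0!×1!×1!×0!×0!×0! = 1
prefactor² = (2J+1)×Δ×N² = 1/2
  k=1: −1/(1!×0!×0!×0!×0!×0!) = -1
Σ = -1  ⇒  CG² = 1/2×(-1)² = 1/2
CG = −√(1/2) = -0.707107

−√(1/2) = -0.707107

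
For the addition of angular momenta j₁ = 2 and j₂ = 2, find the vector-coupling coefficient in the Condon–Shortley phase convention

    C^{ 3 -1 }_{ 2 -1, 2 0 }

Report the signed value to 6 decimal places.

j₁+j₂−J=1  J+j₁−j₂=3  J−j₁+j₂=3  j₁+j₂+J+1=8
(j₁±m₁, j₂±m₂, J±M) = (1,3,2,2,2,4)
P² = 36/5
sum k=0..1:
  [0] +1/12 = 1/12
  [1] −1/4 = -1/4
S = -1/6
C² = P²·S² = 1/5 ; C = -0.447214

-0.447214  (= −√(1/5))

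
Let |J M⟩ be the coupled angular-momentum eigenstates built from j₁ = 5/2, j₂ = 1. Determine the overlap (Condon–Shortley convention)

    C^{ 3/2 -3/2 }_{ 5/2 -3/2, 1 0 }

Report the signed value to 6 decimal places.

√[4·2!3!0!/6! · 1!4!1!1!0!3!] = √(48/5)
  +(−1)^1/∏(1,1,3,0,0,0)! = -1/6  (running -1/6)
⟨..|..⟩ = √(48/5)·(-1/6) = -0.516398

-0.516398  (= −√(4/15))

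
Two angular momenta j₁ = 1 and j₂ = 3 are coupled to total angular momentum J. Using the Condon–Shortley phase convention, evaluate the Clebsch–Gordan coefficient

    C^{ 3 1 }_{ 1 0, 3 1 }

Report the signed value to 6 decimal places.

triangle: 1!·1!·5!/8! = 120/40320
(j±m)!: 1!·1!·4!·2!·4!·2! = 2304
prefactor² = (2J+1)·Δ·N² = 48
  k=0: +1/(0!·1!·1!·4!·0!·1!) = 1/24
  k=1: −1/(1!·0!·0!·3!·1!·2!) = -1/12
Σ = -1/24  ⇒  CG² = 48·(-1/24)² = 1/12
CG = −√(1/12) = -0.288675

-0.288675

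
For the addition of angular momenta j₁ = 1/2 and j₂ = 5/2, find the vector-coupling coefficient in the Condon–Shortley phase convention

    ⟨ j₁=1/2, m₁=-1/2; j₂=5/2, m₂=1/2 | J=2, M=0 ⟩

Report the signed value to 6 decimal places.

−√(1/2) = -0.707107

j₁+j₂−J=1  J+j₁−j₂=0  J−j₁+j₂=4  j₁+j₂+J+1=6
(j₁±m₁, j₂±m₂, J±M) = (0,1,3,2,2,2)
P² = 8
sum k=1..1:
  [1] −1/4 = -1/4
S = -1/4
C² = P²·S² = 1/2 ; C = -0.707107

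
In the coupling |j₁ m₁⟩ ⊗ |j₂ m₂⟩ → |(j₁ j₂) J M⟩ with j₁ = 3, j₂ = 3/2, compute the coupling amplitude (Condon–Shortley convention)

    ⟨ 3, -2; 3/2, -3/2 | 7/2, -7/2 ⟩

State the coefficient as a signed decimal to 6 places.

triangle: 1!*5!*2!/9! = 240/362880
(j±m)!: 1!*5!*0!*3!*0!*7! = 3628800
prefactor² = (2J+1)*Δ*N² = 19200
  k=0: +1/(0!*1!*5!*0!*0!*2!) = 1/240
Σ = 1/240  ⇒  CG² = 19200*1/240² = 1/3
CG = +√(1/3) = +0.577350

+√(1/3) = +0.577350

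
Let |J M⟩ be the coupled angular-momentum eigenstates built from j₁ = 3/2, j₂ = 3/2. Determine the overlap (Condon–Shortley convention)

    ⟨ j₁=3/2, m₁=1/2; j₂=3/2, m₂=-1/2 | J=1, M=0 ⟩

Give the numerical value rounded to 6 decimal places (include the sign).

-0.223607

triangle: 2!×1!×1!/5! = 2/120
(j±m)!: 2!×1!×1!×2!×1!×1! = 4
prefactor² = (2J+1)×Δ×N² = 1/5
  k=0: +1/(0!×2!×1!×1!×0!×0!) = 1/2
  k=1: −1/(1!×1!×0!×0!×1!×1!) = -1
Σ = -1/2  ⇒  CG² = 1/5×(-1/2)² = 1/20
CG = −√(1/20) = -0.223607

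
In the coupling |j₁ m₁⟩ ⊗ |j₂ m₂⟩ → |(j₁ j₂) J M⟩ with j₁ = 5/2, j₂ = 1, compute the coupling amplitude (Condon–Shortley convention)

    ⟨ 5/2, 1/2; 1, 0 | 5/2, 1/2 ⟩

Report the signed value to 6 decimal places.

+0.169031  (= +√(1/35))

j₁+j₂−J=1  J+j₁−j₂=4  J−j₁+j₂=1  j₁+j₂+J+1=7
(j₁±m₁, j₂±m₂, J±M) = (3,2,1,1,3,2)
P² = 144/35
sum k=0..1:
  [0] +1/4 = 1/4
  [1] −1/6 = -1/6
S = 1/12
C² = P²·S² = 1/35 ; C = +0.169031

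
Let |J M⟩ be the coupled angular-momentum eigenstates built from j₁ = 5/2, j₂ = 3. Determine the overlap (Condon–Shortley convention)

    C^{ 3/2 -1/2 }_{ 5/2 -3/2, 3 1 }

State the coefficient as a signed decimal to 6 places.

j₁+j₂−J=4  J+j₁−j₂=1  J−j₁+j₂=2  j₁+j₂+J+1=8
(j₁±m₁, j₂±m₂, J±M) = (1,4,4,2,1,2)
P² = 384/35
sum k=3..4:
  [3] −1/6 = -1/6
  [4] +1/48 = 1/48
S = -7/48
C² = P²·S² = 7/30 ; C = -0.483046

−√(7/30) = -0.483046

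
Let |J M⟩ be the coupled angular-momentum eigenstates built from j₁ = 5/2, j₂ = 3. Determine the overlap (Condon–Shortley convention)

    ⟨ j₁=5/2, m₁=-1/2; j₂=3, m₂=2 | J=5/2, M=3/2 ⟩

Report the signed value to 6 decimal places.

√[6·3!2!3!/9! · 2!3!5!1!4!1!] = √(288/7)
  +(−1)^2/∏(2,1,1,3,1,0)! = 1/12  (running 1/12)
  +(−1)^3/∏(3,0,0,2,2,1)! = -1/24  (running 1/24)
⟨..|..⟩ = √(288/7)·(1/24) = +0.267261

+√(1/14) ≈ +0.267261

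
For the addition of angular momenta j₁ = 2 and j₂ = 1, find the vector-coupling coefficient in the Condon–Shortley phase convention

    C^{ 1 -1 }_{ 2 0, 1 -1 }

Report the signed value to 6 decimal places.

+√(1/10) ≈ +0.316228

√[3·2!2!0!/5! · 2!2!0!2!0!2!] = √(8/5)
  +(−1)^0/∏(0,2,2,0,0,0)! = 1/4  (running 1/4)
⟨..|..⟩ = √(8/5)·(1/4) = +0.316228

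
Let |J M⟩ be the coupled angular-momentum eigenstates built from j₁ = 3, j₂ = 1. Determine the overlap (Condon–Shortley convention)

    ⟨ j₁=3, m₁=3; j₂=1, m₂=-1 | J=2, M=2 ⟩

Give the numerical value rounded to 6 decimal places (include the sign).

√[5·2!4!0!/7! · 6!0!0!2!4!0!] = √(11520/7)
  +(−1)^0/∏(0,2,0,0,4,0)! = 1/48  (running 1/48)
⟨..|..⟩ = √(11520/7)·(1/48) = +0.845154

+√(5/7) ≈ +0.845154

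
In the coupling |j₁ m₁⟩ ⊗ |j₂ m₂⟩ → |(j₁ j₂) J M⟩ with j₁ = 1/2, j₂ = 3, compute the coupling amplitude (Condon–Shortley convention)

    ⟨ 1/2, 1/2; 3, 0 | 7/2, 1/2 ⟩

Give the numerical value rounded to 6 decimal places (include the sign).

+√(4/7) ≈ +0.755929

j₁+j₂−J=0  J+j₁−j₂=1  J−j₁+j₂=6  j₁+j₂+J+1=8
(j₁±m₁, j₂±m₂, J±M) = (1,0,3,3,4,3)
P² = 5184/7
sum k=0..0:
  [0] +1/36 = 1/36
S = 1/36
C² = P²·S² = 4/7 ; C = +0.755929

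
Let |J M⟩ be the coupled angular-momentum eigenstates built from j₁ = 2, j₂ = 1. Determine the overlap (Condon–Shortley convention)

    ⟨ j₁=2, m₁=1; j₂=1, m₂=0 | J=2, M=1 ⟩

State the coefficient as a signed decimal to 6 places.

j₁+j₂−J=1  J+j₁−j₂=3  J−j₁+j₂=1  j₁+j₂+J+1=6
(j₁±m₁, j₂±m₂, J±M) = (3,1,1,1,3,1)
P² = 3/2
sum k=0..1:
  [0] +1/2 = 1/2
  [1] −1/6 = -1/6
S = 1/3
C² = P²·S² = 1/6 ; C = +0.408248

+√(1/6) = +0.408248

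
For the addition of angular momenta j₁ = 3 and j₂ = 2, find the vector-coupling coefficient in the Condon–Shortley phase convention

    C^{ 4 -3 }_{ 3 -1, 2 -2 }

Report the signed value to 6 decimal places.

+0.707107  (= +√(1/2))

j₁+j₂−J=1  J+j₁−j₂=5  J−j₁+j₂=3  j₁+j₂+J+1=10
(j₁±m₁, j₂±m₂, J±M) = (2,4,0,4,1,7)
P² = 10368
sum k=0..0:
  [0] +1/144 = 1/144
S = 1/144
C² = P²·S² = 1/2 ; C = +0.707107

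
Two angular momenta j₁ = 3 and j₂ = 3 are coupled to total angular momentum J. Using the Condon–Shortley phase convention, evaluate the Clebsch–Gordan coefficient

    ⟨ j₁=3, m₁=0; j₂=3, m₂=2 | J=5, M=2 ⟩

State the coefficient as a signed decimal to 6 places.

√[11·1!5!5!/12! · 3!3!5!1!7!3!] = √(43200)
  +(−1)^0/∏(0,1,3,5,2,0)! = 1/1440  (running 1/1440)
  +(−1)^1/∏(1,0,2,4,3,1)! = -1/288  (running -1/360)
⟨..|..⟩ = √(43200)·(-1/360) = -0.577350

-0.577350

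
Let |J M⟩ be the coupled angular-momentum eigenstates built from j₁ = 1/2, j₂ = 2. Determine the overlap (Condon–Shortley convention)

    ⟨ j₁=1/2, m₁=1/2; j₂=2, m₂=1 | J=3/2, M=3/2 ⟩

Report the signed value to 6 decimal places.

+√(1/5) ≈ +0.447214

j₁+j₂−J=1  J+j₁−j₂=0  J−j₁+j₂=3  j₁+j₂+J+1=5
(j₁±m₁, j₂±m₂, J±M) = (1,0,3,1,3,0)
P² = 36/5
sum k=0..0:
  [0] +1/6 = 1/6
S = 1/6
C² = P²·S² = 1/5 ; C = +0.447214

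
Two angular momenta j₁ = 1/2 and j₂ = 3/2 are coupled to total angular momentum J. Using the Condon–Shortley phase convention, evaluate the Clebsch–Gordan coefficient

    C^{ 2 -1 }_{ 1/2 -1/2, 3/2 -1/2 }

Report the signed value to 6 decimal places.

+√(3/4) = +0.866025

triangle: 0!*1!*3!/5! = 6/120
(j±m)!: 0!*1!*1!*2!*1!*3! = 12
prefactor² = (2J+1)*Δ*N² = 3
  k=0: +1/(0!*0!*1!*1!*0!*2!) = 1/2
Σ = 1/2  ⇒  CG² = 3*1/2² = 3/4
CG = +√(3/4) = +0.866025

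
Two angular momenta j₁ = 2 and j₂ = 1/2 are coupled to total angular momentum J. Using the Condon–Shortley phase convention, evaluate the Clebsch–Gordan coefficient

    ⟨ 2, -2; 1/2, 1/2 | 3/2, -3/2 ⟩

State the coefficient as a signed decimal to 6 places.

j₁+j₂−J=1  J+j₁−j₂=3  J−j₁+j₂=0  j₁+j₂+J+1=5
(j₁±m₁, j₂±m₂, J±M) = (0,4,1,0,0,3)
P² = 144/5
sum k=1..1:
  [1] −1/6 = -1/6
S = -1/6
C² = P²·S² = 4/5 ; C = -0.894427

−√(4/5) ≈ -0.894427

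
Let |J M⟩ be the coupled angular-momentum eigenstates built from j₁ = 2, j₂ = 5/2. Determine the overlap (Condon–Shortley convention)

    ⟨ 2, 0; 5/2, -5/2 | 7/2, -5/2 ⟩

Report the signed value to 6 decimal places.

+√(10/21) = +0.690066

j₁+j₂−J=1  J+j₁−j₂=3  J−j₁+j₂=4  j₁+j₂+J+1=9
(j₁±m₁, j₂±m₂, J±M) = (2,2,0,5,1,6)
P² = 7680/7
sum k=0..0:
  [0] +1/48 = 1/48
S = 1/48
C² = P²·S² = 10/21 ; C = +0.690066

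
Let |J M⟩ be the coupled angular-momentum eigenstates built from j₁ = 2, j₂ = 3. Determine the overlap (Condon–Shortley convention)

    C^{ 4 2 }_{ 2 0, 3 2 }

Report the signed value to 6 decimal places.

√[9·1!3!5!/10! · 2!2!5!1!6!2!] = √(8640/7)
  +(−1)^0/∏(0,1,2,5,1,0)! = 1/240  (running 1/240)
  +(−1)^1/∏(1,0,1,4,2,1)! = -1/48  (running -1/60)
⟨..|..⟩ = √(8640/7)·(-1/60) = -0.585540

−√(12/35) ≈ -0.585540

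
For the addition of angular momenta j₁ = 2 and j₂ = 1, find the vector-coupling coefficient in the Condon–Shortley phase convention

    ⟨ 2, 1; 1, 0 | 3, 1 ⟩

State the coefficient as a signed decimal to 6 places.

triangle: 0!×4!×2!/7! = 48/5040
(j±m)!: 3!×1!×1!×1!×4!×2! = 288
prefactor² = (2J+1)×Δ×N² = 96/5
  k=0: +1/(0!×0!×1!×1!×3!×1!) = 1/6
Σ = 1/6  ⇒  CG² = 96/5×1/6² = 8/15
CG = +√(8/15) = +0.730297

+√(8/15) ≈ +0.730297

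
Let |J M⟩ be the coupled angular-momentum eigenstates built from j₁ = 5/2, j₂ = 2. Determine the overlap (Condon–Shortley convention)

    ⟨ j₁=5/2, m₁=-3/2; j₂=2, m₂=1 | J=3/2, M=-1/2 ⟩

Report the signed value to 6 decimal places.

+0.138013  (= +√(2/105))

j₁+j₂−J=3  J+j₁−j₂=2  J−j₁+j₂=1  j₁+j₂+J+1=7
(j₁±m₁, j₂±m₂, J±M) = (1,4,3,1,1,2)
P² = 96/35
sum k=2..3:
  [2] +1/4 = 1/4
  [3] −1/6 = -1/6
S = 1/12
C² = P²·S² = 2/105 ; C = +0.138013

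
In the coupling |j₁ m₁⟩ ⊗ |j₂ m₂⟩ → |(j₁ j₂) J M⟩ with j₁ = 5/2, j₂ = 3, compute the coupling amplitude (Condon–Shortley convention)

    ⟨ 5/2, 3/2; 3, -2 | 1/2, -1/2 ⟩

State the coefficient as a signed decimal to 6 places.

-0.487950

√[2·5!0!1!/7! · 4!1!1!5!0!1!] = √(960/7)
  +(−1)^1/∏(1,4,0,0,0,1)! = -1/24  (running -1/24)
⟨..|..⟩ = √(960/7)·(-1/24) = -0.487950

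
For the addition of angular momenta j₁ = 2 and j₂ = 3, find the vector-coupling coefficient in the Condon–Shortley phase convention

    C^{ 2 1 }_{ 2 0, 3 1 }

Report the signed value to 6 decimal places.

triangle: 3!*1!*3!/8! = 36/40320
(j±m)!: 2!*2!*4!*2!*3!*1! = 1152
prefactor² = (2J+1)*Δ*N² = 36/7
  k=1: −1/(1!*2!*1!*3!*0!*0!) = -1/12
  k=2: +1/(2!*1!*0!*2!*1!*1!) = 1/4
Σ = 1/6  ⇒  CG² = 36/7*1/6² = 1/7
CG = +√(1/7) = +0.377964

+√(1/7) ≈ +0.377964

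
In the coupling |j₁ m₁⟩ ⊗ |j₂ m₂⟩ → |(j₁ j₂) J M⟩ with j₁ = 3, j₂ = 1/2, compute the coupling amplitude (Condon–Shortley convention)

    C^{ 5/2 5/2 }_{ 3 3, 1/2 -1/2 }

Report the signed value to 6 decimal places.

+√(6/7) ≈ +0.925820

√[6·1!5!0!/7! · 6!0!0!1!5!0!] = √(86400/7)
  +(−1)^0/∏(0,1,0,0,5,0)! = 1/120  (running 1/120)
⟨..|..⟩ = √(86400/7)·(1/120) = +0.925820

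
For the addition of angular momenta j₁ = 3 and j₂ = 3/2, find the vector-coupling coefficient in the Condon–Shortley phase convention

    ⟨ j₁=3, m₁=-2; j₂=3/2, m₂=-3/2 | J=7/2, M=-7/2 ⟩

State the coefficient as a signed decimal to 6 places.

+√(1/3) ≈ +0.577350

j₁+j₂−J=1  J+j₁−j₂=5  J−j₁+j₂=2  j₁+j₂+J+1=9
(j₁±m₁, j₂±m₂, J±M) = (1,5,0,3,0,7)
P² = 19200
sum k=0..0:
  [0] +1/240 = 1/240
S = 1/240
C² = P²·S² = 1/3 ; C = +0.577350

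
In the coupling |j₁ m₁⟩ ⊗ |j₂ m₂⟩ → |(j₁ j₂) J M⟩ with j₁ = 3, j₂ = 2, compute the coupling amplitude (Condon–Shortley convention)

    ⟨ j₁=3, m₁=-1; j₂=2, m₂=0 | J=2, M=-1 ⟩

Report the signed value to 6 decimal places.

+0.377964

√[5·3!3!1!/8! · 2!4!2!2!1!3!] = √(36/7)
  +(−1)^1/∏(1,2,3,1,0,0)! = -1/12  (running -1/12)
  +(−1)^2/∏(2,1,2,0,1,1)! = 1/4  (running 1/6)
⟨..|..⟩ = √(36/7)·(1/6) = +0.377964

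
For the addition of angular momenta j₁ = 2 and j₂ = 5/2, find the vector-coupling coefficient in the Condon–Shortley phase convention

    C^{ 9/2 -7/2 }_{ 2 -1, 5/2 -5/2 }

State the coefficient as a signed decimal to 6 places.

+√(4/9) ≈ +0.666667

j₁+j₂−J=0  J+j₁−j₂=4  J−j₁+j₂=5  j₁+j₂+J+1=10
(j₁±m₁, j₂±m₂, J±M) = (1,3,0,5,1,8)
P² = 230400
sum k=0..0:
  [0] +1/720 = 1/720
S = 1/720
C² = P²·S² = 4/9 ; C = +0.666667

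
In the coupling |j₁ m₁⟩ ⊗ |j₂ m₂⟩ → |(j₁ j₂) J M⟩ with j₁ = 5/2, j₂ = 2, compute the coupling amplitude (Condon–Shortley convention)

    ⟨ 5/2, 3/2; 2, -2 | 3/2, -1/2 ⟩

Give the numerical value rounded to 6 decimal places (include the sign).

+0.552052  (= +√(32/105))

j₁+j₂−J=3  J+j₁−j₂=2  J−j₁+j₂=1  j₁+j₂+J+1=7
(j₁±m₁, j₂±m₂, J±M) = (4,1,0,4,1,2)
P² = 384/35
sum k=0..0:
  [0] +1/6 = 1/6
S = 1/6
C² = P²·S² = 32/105 ; C = +0.552052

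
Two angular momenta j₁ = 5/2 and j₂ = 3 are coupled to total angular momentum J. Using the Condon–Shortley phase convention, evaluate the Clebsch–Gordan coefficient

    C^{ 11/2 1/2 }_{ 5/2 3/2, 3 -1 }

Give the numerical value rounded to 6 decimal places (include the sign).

√[12·0!5!6!/12! · 4!1!2!4!6!5!] = √(16588800/77)
  +(−1)^0/∏(0,0,1,2,4,4)! = 1/1152  (running 1/1152)
⟨..|..⟩ = √(16588800/77)·(1/1152) = +0.402911

+√(25/154) = +0.402911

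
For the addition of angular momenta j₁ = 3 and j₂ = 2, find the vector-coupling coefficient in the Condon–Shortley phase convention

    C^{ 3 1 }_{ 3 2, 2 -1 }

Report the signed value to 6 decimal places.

+0.500000

√[7·2!4!2!/9! · 5!1!1!3!4!2!] = √(64)
  +(−1)^0/∏(0,2,1,1,3,1)! = 1/12  (running 1/12)
  +(−1)^1/∏(1,1,0,0,4,2)! = -1/48  (running 1/16)
⟨..|..⟩ = √(64)·(1/16) = +0.500000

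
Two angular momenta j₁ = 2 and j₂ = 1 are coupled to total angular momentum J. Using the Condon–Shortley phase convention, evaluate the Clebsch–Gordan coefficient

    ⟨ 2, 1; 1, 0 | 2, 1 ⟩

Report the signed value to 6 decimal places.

triangle: 1!*3!*1!/6! = 6/720
(j±m)!: 3!*1!*1!*1!*3!*1! = 36
prefactor² = (2J+1)*Δ*N² = 3/2
  k=0: +1/(0!*1!*1!*1!*2!*0!) = 1/2
  k=1: −1/(1!*0!*0!*0!*3!*1!) = -1/6
Σ = 1/3  ⇒  CG² = 3/2*1/3² = 1/6
CG = +√(1/6) = +0.408248

+0.408248  (= +√(1/6))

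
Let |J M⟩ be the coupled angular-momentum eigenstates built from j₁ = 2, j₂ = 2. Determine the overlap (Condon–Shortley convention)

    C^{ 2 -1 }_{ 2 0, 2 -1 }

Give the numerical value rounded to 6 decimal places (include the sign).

-0.267261  (= −√(1/14))

triangle: 2!×2!×2!/7! = 8/5040
(j±m)!: 2!×2!×1!×3!×1!×3! = 144
prefactor² = (2J+1)×Δ×N² = 8/7
  k=0: +1/(0!×2!×2!×1!×0!×1!) = 1/4
  k=1: −1/(1!×1!×1!×0!×1!×2!) = -1/2
Σ = -1/4  ⇒  CG² = 8/7×(-1/4)² = 1/14
CG = −√(1/14) = -0.267261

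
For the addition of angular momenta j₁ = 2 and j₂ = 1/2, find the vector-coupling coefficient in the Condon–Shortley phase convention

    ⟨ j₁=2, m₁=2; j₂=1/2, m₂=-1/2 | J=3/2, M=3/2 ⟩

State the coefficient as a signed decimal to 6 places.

+0.894427

j₁+j₂−J=1  J+j₁−j₂=3  J−j₁+j₂=0  j₁+j₂+J+1=5
(j₁±m₁, j₂±m₂, J±M) = (4,0,0,1,3,0)
P² = 144/5
sum k=0..0:
  [0] +1/6 = 1/6
S = 1/6
C² = P²·S² = 4/5 ; C = +0.894427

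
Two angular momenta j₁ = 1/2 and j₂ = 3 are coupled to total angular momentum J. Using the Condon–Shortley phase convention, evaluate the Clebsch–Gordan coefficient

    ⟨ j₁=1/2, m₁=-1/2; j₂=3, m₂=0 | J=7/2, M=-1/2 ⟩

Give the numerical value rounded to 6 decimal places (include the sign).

√[8·0!1!6!/8! · 0!1!3!3!3!4!] = √(5184/7)
  +(−1)^0/∏(0,0,1,3,0,3)! = 1/36  (running 1/36)
⟨..|..⟩ = √(5184/7)·(1/36) = +0.755929

+√(4/7) = +0.755929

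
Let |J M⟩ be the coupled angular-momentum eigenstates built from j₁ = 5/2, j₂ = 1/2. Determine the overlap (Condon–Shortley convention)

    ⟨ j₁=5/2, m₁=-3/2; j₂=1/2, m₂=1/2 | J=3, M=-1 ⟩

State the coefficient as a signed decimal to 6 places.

+√(1/3) = +0.577350

j₁+j₂−J=0  J+j₁−j₂=5  J−j₁+j₂=1  j₁+j₂+J+1=7
(j₁±m₁, j₂±m₂, J±M) = (1,4,1,0,2,4)
P² = 192
sum k=0..0:
  [0] +1/24 = 1/24
S = 1/24
C² = P²·S² = 1/3 ; C = +0.577350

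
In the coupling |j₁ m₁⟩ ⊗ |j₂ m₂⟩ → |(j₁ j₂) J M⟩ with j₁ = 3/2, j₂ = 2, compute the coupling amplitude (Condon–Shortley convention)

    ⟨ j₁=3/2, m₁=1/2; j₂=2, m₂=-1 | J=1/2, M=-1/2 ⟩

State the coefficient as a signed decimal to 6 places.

√[2·3!0!1!/5! · 2!1!1!3!0!1!] = √(6/5)
  +(−1)^1/∏(1,2,0,0,0,1)! = -1/2  (running -1/2)
⟨..|..⟩ = √(6/5)·(-1/2) = -0.547723

−√(3/10) = -0.547723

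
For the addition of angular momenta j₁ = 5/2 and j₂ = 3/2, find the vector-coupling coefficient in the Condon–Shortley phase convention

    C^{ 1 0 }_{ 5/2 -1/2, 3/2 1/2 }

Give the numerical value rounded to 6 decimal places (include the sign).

+√(3/10) = +0.547723

j₁+j₂−J=3  J+j₁−j₂=2  J−j₁+j₂=0  j₁+j₂+J+1=6
(j₁±m₁, j₂±m₂, J±M) = (2,3,2,1,1,1)
P² = 6/5
sum k=2..2:
  [2] +1/2 = 1/2
S = 1/2
C² = P²·S² = 3/10 ; C = +0.547723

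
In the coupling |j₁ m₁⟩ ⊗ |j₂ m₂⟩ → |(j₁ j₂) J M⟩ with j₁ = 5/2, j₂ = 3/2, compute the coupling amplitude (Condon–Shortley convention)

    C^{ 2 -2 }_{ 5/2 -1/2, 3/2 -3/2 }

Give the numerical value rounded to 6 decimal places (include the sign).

+0.377964  (= +√(1/7))

√[5·2!3!1!/7! · 2!3!0!3!0!4!] = √(144/7)
  +(−1)^0/∏(0,2,3,0,0,1)! = 1/12  (running 1/12)
⟨..|..⟩ = √(144/7)·(1/12) = +0.377964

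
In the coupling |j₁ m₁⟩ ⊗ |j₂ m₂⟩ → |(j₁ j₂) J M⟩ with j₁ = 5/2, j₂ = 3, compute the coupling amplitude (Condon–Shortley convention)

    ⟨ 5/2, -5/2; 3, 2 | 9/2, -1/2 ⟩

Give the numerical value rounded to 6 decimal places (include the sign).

j₁+j₂−J=1  J+j₁−j₂=4  J−j₁+j₂=5  j₁+j₂+J+1=11
(j₁±m₁, j₂±m₂, J±M) = (0,5,5,1,4,5)
P² = 2304000/77
sum k=1..1:
  [1] −1/576 = -1/576
S = -1/576
C² = P²·S² = 125/1386 ; C = -0.300312

−√(125/1386) ≈ -0.300312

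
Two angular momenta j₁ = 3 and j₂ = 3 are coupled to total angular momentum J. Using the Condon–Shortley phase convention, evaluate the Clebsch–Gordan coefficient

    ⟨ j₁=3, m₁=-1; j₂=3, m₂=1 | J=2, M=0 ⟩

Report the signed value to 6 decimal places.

triangle: 4!*2!*2!/9! = 96/362880
(j±m)!: 2!*4!*4!*2!*2!*2! = 9216
prefactor² = (2J+1)*Δ*N² = 256/21
  k=2: +1/(2!*2!*2!*2!*0!*0!) = 1/16
  k=3: −1/(3!*1!*1!*1!*1!*1!) = -1/6
  k=4: +1/(4!*0!*0!*0!*2!*2!) = 1/96
Σ = -3/32  ⇒  CG² = 256/21*(-3/32)² = 3/28
CG = −√(3/28) = -0.327327

-0.327327  (= −√(3/28))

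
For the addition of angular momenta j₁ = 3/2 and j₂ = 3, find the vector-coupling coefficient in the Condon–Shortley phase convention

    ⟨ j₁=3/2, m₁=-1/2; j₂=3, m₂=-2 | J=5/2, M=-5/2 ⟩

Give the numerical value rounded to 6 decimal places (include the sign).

triangle: 2!·1!·4!/8! = 48/40320
(j±m)!: 1!·2!·1!·5!·0!·5! = 28800
prefactor² = (2J+1)·Δ·N² = 1440/7
  k=1: −1/(1!·1!·1!·0!·0!·4!) = -1/24
Σ = -1/24  ⇒  CG² = 1440/7·(-1/24)² = 5/14
CG = −√(5/14) = -0.597614

−√(5/14) ≈ -0.597614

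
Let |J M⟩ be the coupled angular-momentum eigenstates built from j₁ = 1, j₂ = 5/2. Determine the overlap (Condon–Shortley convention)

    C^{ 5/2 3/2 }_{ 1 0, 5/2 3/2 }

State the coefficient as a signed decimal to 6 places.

-0.507093

√[6·1!1!4!/7! · 1!1!4!1!4!1!] = √(576/35)
  +(−1)^0/∏(0,1,1,4,0,0)! = 1/24  (running 1/24)
  +(−1)^1/∏(1,0,0,3,1,1)! = -1/6  (running -1/8)
⟨..|..⟩ = √(576/35)·(-1/8) = -0.507093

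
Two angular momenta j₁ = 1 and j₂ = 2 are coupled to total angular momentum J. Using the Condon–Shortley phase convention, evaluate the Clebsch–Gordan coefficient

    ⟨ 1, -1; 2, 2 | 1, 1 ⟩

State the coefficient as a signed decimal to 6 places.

triangle: 2!×0!×2!/5! = 4/120
(j±m)!: 0!×2!×4!×0!×2!×0! = 96
prefactor² = (2J+1)×Δ×N² = 48/5
  k=2: +1/(2!×0!×0!×2!×0!×0!) = 1/4
Σ = 1/4  ⇒  CG² = 48/5×1/4² = 3/5
CG = +√(3/5) = +0.774597

+√(3/5) ≈ +0.774597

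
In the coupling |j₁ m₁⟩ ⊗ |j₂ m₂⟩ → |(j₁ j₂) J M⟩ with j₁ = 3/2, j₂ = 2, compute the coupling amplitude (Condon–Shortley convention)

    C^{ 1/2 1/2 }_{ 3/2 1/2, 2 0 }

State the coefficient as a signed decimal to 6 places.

−√(1/5) = -0.447214

√[2·3!0!1!/5! · 2!1!2!2!1!0!] = √(4/5)
  +(−1)^1/∏(1,2,0,1,0,0)! = -1/2  (running -1/2)
⟨..|..⟩ = √(4/5)·(-1/2) = -0.447214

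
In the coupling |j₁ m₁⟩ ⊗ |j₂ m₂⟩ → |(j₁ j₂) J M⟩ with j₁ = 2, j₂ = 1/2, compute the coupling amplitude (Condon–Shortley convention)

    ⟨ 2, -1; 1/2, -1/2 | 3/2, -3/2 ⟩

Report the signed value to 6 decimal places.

+√(1/5) = +0.447214

j₁+j₂−J=1  J+j₁−j₂=3  J−j₁+j₂=0  j₁+j₂+J+1=5
(j₁±m₁, j₂±m₂, J±M) = (1,3,0,1,0,3)
P² = 36/5
sum k=0..0:
  [0] +1/6 = 1/6
S = 1/6
C² = P²·S² = 1/5 ; C = +0.447214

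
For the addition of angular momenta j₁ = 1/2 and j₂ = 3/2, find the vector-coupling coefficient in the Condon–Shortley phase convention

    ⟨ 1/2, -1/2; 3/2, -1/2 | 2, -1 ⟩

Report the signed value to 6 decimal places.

+0.866025

√[5·0!1!3!/5! · 0!1!1!2!1!3!] = √(3)
  +(−1)^0/∏(0,0,1,1,0,2)! = 1/2  (running 1/2)
⟨..|..⟩ = √(3)·(1/2) = +0.866025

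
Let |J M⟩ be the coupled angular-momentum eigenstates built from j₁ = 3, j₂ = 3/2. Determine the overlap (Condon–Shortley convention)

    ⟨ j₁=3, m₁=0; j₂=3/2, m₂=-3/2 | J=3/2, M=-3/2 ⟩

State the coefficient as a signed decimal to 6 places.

+√(1/35) = +0.169031

√[4·3!3!0!/7! · 3!3!0!3!0!3!] = √(1296/35)
  +(−1)^0/∏(0,3,3,0,0,0)! = 1/36  (running 1/36)
⟨..|..⟩ = √(1296/35)·(1/36) = +0.169031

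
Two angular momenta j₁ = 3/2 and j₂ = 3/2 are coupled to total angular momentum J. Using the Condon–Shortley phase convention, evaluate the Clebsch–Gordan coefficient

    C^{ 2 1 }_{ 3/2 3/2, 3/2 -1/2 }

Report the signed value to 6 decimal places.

j₁+j₂−J=1  J+j₁−j₂=2  J−j₁+j₂=2  j₁+j₂+J+1=6
(j₁±m₁, j₂±m₂, J±M) = (3,0,1,2,3,1)
P² = 2
sum k=0..0:
  [0] +1/2 = 1/2
S = 1/2
C² = P²·S² = 1/2 ; C = +0.707107

+√(1/2) = +0.707107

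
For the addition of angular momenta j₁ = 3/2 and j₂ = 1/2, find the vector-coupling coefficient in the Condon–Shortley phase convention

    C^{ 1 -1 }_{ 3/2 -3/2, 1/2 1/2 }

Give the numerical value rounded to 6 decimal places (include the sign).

-0.866025  (= −√(3/4))

√[3·1!2!0!/4! · 0!3!1!0!0!2!] = √(3)
  +(−1)^1/∏(1,0,2,0,0,0)! = -1/2  (running -1/2)
⟨..|..⟩ = √(3)·(-1/2) = -0.866025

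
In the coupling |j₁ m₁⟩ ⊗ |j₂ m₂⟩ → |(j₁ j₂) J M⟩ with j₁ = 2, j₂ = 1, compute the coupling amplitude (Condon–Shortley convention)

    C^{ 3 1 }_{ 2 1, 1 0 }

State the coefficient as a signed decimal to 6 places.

+√(8/15) ≈ +0.730297

j₁+j₂−J=0  J+j₁−j₂=4  J−j₁+j₂=2  j₁+j₂+J+1=7
(j₁±m₁, j₂±m₂, J±M) = (3,1,1,1,4,2)
P² = 96/5
sum k=0..0:
  [0] +1/6 = 1/6
S = 1/6
C² = P²·S² = 8/15 ; C = +0.730297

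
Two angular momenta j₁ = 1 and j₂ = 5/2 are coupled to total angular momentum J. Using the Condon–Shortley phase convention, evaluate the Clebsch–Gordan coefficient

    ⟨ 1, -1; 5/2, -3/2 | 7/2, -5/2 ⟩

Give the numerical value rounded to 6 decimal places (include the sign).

+0.845154

triangle: 0!×2!×5!/8! = 240/40320
(j±m)!: 0!×2!×1!×4!×1!×6! = 34560
prefactor² = (2J+1)×Δ×N² = 11520/7
  k=0: +1/(0!×0!×2!×1!×0!×4!) = 1/48
Σ = 1/48  ⇒  CG² = 11520/7×1/48² = 5/7
CG = +√(5/7) = +0.845154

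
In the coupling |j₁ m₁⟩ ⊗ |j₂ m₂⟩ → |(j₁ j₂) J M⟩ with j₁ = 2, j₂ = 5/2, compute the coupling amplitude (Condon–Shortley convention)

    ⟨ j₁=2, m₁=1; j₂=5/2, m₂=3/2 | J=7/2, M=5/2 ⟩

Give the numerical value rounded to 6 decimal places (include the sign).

-0.125988

j₁+j₂−J=1  J+j₁−j₂=3  J−j₁+j₂=4  j₁+j₂+J+1=9
(j₁±m₁, j₂±m₂, J±M) = (3,1,4,1,6,1)
P² = 2304/7
sum k=0..1:
  [0] +1/48 = 1/48
  [1] −1/36 = -1/36
S = -1/144
C² = P²·S² = 1/63 ; C = -0.125988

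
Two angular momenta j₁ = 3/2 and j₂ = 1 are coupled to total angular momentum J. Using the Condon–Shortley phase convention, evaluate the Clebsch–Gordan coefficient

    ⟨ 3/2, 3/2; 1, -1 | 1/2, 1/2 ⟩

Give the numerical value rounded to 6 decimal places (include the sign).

√[2·2!1!0!/4! · 3!0!0!2!1!0!] = √(2)
  +(−1)^0/∏(0,2,0,0,1,0)! = 1/2  (running 1/2)
⟨..|..⟩ = √(2)·(1/2) = +0.707107

+0.707107  (= +√(1/2))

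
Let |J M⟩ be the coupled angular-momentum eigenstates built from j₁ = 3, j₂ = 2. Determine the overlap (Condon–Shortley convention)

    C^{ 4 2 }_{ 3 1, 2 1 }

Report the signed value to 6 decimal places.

−√(1/28) = -0.188982

j₁+j₂−J=1  J+j₁−j₂=5  J−j₁+j₂=3  j₁+j₂+J+1=10
(j₁±m₁, j₂±m₂, J±M) = (4,2,3,1,6,2)
P² = 5184/7
sum k=0..1:
  [0] +1/72 = 1/72
  [1] −1/48 = -1/48
S = -1/144
C² = P²·S² = 1/28 ; C = -0.188982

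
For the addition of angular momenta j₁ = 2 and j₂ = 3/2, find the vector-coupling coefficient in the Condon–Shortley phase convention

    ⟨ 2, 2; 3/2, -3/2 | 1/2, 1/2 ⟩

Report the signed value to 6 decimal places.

triangle: 3!*1!*0!/5! = 6/120
(j±m)!: 4!*0!*0!*3!*1!*0! = 144
prefactor² = (2J+1)*Δ*N² = 72/5
  k=0: +1/(0!*3!*0!*0!*1!*0!) = 1/6
Σ = 1/6  ⇒  CG² = 72/5*1/6² = 2/5
CG = +√(2/5) = +0.632456

+√(2/5) = +0.632456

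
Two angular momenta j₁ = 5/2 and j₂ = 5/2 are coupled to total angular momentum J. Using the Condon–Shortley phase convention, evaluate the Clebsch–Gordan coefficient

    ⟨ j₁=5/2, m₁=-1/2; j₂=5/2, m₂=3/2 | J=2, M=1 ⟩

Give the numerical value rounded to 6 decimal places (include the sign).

triangle: 3!×2!×2!/8! = 24/40320
(j±m)!: 2!×3!×4!×1!×3!×1! = 1728
prefactor² = (2J+1)×Δ×N² = 36/7
  k=2: +1/(2!×1!×1!×2!×1!×0!) = 1/4
  k=3: −1/(3!×0!×0!×1!×2!×1!) = -1/12
Σ = 1/6  ⇒  CG² = 36/7×1/6² = 1/7
CG = +√(1/7) = +0.377964

+√(1/7) ≈ +0.377964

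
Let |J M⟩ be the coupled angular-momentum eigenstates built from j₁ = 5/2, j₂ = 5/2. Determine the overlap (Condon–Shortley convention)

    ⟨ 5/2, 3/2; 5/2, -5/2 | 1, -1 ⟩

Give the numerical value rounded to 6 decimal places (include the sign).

√[3·4!1!1!/7! · 4!1!0!5!0!2!] = √(576/7)
  +(−1)^0/∏(0,4,1,0,0,1)! = 1/24  (running 1/24)
⟨..|..⟩ = √(576/7)·(1/24) = +0.377964

+0.377964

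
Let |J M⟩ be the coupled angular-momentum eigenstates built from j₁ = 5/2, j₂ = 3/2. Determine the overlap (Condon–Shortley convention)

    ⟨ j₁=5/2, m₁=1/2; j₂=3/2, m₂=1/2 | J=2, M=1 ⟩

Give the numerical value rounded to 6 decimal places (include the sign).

−√(25/84) = -0.545545

j₁+j₂−J=2  J+j₁−j₂=3  J−j₁+j₂=1  j₁+j₂+J+1=7
(j₁±m₁, j₂±m₂, J±M) = (3,2,2,1,3,1)
P² = 12/7
sum k=1..2:
  [1] −1/2 = -1/2
  [2] +1/12 = 1/12
S = -5/12
C² = P²·S² = 25/84 ; C = -0.545545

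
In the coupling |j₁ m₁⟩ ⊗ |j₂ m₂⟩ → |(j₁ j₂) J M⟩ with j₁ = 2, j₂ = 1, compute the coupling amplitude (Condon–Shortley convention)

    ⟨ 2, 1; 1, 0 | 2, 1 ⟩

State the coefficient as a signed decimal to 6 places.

+√(1/6) ≈ +0.408248

triangle: 1!×3!×1!/6! = 6/720
(j±m)!: 3!×1!×1!×1!×3!×1! = 36
prefactor² = (2J+1)×Δ×N² = 3/2
  k=0: +1/(0!×1!×1!×1!×2!×0!) = 1/2
  k=1: −1/(1!×0!×0!×0!×3!×1!) = -1/6
Σ = 1/3  ⇒  CG² = 3/2×1/3² = 1/6
CG = +√(1/6) = +0.408248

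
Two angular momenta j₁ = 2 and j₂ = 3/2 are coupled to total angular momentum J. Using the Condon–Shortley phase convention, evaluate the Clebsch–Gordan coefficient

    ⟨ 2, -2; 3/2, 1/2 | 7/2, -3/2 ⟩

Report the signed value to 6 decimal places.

+√(1/7) = +0.377964

j₁+j₂−J=0  J+j₁−j₂=4  J−j₁+j₂=3  j₁+j₂+J+1=8
(j₁±m₁, j₂±m₂, J±M) = (0,4,2,1,2,5)
P² = 2304/7
sum k=0..0:
  [0] +1/48 = 1/48
S = 1/48
C² = P²·S² = 1/7 ; C = +0.377964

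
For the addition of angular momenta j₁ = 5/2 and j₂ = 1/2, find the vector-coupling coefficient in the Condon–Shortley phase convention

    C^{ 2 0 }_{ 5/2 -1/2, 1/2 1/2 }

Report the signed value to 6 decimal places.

−√(1/2) ≈ -0.707107

triangle: 1!×4!×0!/6! = 24/720
(j±m)!: 2!×3!×1!×0!×2!×2! = 48
prefactor² = (2J+1)×Δ×N² = 8
  k=1: −1/(1!×0!×2!×0!×2!×0!) = -1/4
Σ = -1/4  ⇒  CG² = 8×(-1/4)² = 1/2
CG = −√(1/2) = -0.707107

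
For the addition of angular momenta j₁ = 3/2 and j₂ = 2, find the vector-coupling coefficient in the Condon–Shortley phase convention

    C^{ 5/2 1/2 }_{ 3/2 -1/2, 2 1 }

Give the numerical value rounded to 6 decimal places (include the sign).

√[6·1!2!3!/7! · 1!2!3!1!3!2!] = √(72/35)
  +(−1)^0/∏(0,1,2,3,0,0)! = 1/12  (running 1/12)
  +(−1)^1/∏(1,0,1,2,1,1)! = -1/2  (running -5/12)
⟨..|..⟩ = √(72/35)·(-5/12) = -0.597614

-0.597614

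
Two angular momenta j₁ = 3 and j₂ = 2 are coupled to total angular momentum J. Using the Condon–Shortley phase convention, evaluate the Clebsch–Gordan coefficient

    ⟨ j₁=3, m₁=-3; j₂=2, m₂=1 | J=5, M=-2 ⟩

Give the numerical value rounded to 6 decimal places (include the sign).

√[11·0!6!4!/11! · 0!6!3!1!3!7!] = √(622080)
  +(−1)^0/∏(0,0,6,3,0,1)! = 1/4320  (running 1/4320)
⟨..|..⟩ = √(622080)·(1/4320) = +0.182574

+√(1/30) = +0.182574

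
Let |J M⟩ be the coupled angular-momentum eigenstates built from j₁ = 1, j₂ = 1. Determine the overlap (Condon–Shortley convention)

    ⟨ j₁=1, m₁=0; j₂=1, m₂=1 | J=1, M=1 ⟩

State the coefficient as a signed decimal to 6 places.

−√(1/2) ≈ -0.707107

triangle: 1!·1!·1!/4! = 1/24
(j±m)!: 1!·1!·2!·0!·2!·0! = 4
prefactor² = (2J+1)·Δ·N² = 1/2
  k=1: −1/(1!·0!·0!·1!·1!·0!) = -1
Σ = -1  ⇒  CG² = 1/2·(-1)² = 1/2
CG = −√(1/2) = -0.707107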